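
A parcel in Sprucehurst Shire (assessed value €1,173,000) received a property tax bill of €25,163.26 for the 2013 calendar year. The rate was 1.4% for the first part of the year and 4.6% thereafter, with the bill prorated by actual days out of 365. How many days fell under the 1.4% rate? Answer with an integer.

Let d = days at the first rate; then 365 − d days at the second rate.
€1,173,000 × [1.4%·d + 4.6%·(365−d)] / 365 = €25,163.26
Solving gives d = 280, so the new rate took effect on 8 Oct 2013.

280 days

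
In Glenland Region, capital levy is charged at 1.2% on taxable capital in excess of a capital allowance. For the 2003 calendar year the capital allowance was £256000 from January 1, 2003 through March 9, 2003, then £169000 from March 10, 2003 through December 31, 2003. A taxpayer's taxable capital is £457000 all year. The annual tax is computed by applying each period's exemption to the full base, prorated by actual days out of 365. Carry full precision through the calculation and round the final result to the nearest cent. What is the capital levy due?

£3261.50

January 1 – March 9, 2003: 68 days, exemption £256000 → (£457000 − £256000) × 1.2% × 68/365 = £449.3589
March 10 – December 31, 2003: 297 days, exemption £169000 → (£457000 − £169000) × 1.2% × 297/365 = £2812.1425
Total = £3261.5014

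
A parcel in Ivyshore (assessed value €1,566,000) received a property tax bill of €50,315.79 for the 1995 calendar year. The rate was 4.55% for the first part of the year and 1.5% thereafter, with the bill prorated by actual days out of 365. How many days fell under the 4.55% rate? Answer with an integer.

205 days

Let d = days at the first rate; then 365 − d days at the second rate.
€1,566,000 × [4.55%·d + 1.5%·(365−d)] / 365 = €50,315.79
Solving gives d = 205, so the new rate took effect on 25 July 1995.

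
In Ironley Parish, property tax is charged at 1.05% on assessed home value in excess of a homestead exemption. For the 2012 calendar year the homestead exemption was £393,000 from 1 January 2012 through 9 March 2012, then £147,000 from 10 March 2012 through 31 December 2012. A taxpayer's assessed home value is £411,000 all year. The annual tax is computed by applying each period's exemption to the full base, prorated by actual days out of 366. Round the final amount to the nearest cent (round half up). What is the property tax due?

£2,285.04

1 January – 9 March 2012: 69 days, exemption £393,000 → (£411,000 − £393,000) × 1.05% × 69/366 = £35.6311
10 March – 31 December 2012: 297 days, exemption £147,000 → (£411,000 − £147,000) × 1.05% × 297/366 = £2,249.4098
Total = £2,285.0410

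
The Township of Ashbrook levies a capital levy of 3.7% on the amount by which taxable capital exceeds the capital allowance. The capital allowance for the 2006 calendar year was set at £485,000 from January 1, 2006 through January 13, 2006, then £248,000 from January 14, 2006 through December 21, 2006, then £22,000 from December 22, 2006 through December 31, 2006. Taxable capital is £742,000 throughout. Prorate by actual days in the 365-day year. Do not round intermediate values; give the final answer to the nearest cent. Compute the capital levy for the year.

£18,194.78

January 1 – January 13, 2006: 13 days, exemption £485,000 → (£742,000 − £485,000) × 3.7% × 13/365 = £338.6767
January 14 – December 21, 2006: 342 days, exemption £248,000 → (£742,000 − £248,000) × 3.7% × 342/365 = £17,126.2356
December 22 – December 31, 2006: 10 days, exemption £22,000 → (£742,000 − £22,000) × 3.7% × 10/365 = £729.8630
Total = £18,194.7753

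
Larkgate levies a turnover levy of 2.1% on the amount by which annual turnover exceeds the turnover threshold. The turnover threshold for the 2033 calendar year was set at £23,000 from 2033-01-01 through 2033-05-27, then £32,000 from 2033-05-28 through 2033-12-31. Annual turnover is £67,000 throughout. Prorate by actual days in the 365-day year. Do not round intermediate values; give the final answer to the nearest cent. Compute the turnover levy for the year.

£811.12

2033-01-01 to 2033-05-27: 147 days, exemption £23,000 → (£67,000 − £23,000) × 2.1% × 147/365 = £372.1315
2033-05-28 to 2033-12-31: 218 days, exemption £32,000 → (£67,000 − £32,000) × 2.1% × 218/365 = £438.9863
Total = £811.1178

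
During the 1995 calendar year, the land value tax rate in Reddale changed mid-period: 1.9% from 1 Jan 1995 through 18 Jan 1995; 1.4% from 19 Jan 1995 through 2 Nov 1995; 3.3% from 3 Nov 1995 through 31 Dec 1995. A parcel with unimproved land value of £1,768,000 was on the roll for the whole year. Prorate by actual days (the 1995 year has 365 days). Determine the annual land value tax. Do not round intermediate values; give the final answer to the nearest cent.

£30,617.88

1 Jan – 18 Jan 1995: 18 days at 1.9% → £1,768,000 × 1.9% × 18/365 = £1,656.5918
19 Jan – 2 Nov 1995: 288 days at 1.4% → £1,768,000 × 1.4% × 288/365 = £19,530.3452
3 Nov – 31 Dec 1995: 59 days at 3.3% → £1,768,000 × 3.3% × 59/365 = £9,430.9479
Total = £30,617.8849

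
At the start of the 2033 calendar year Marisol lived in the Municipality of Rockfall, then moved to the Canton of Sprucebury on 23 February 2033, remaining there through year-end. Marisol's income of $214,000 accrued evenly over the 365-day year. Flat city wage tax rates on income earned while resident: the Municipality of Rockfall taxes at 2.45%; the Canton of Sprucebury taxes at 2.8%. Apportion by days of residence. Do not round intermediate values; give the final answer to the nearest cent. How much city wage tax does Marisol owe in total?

$5,883.24

The Municipality of Rockfall, 1 January – 22 February 2033: 53 days → $214,000 × 2.45% × 53/365 = $761.3123
The Canton of Sprucebury, 23 February – 31 December 2033: 312 days → $214,000 × 2.8% × 312/365 = $5,121.9288
Total = $5,883.2411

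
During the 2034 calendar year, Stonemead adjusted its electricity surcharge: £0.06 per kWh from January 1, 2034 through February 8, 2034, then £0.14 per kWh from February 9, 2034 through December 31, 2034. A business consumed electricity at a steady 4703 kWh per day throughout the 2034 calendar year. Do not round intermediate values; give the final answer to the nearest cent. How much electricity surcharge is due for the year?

January 1 – February 8, 2034: 39 days × 4703 kWh/day = 183,417 kWh at £0.06/kWh → £11,005.02
February 9 – December 31, 2034: 326 days × 4703 kWh/day = 1,533,178 kWh at £0.14/kWh → £214,644.92

£225,649.94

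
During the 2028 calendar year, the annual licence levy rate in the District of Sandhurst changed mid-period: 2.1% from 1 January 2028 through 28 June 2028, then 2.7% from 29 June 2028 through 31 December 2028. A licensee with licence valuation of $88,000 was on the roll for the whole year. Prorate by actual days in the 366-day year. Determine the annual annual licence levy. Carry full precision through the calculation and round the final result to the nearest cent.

$2,116.33

1 January – 28 June 2028: 180 days at 2.1% → $88,000 × 2.1% × 180/366 = $908.8525
29 June – 31 December 2028: 186 days at 2.7% → $88,000 × 2.7% × 186/366 = $1,207.4754
Total = $2,116.3279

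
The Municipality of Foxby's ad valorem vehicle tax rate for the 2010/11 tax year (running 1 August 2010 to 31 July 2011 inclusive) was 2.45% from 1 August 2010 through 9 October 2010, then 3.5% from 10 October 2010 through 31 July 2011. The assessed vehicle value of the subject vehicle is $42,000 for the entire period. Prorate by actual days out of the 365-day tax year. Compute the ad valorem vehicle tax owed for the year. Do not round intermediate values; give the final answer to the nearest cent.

1 August – 9 October 2010: 70 days at 2.45% → $42,000 × 2.45% × 70/365 = $197.3425
10 October 2010 – 31 July 2011: 295 days at 3.5% → $42,000 × 3.5% × 295/365 = $1,188.0822
Total = $1,385.4247

$1,385.42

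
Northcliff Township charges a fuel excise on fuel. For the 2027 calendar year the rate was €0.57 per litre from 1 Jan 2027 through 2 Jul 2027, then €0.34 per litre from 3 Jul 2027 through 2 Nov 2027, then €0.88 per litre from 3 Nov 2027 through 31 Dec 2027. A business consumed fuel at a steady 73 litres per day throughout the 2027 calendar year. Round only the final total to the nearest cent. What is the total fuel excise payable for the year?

€14,457.65

1 Jan – 2 Jul 2027: 183 days × 73 litres/day = 13,359 litres at €0.57/litre → €7,614.63
3 Jul – 2 Nov 2027: 123 days × 73 litres/day = 8,979 litres at €0.34/litre → €3,052.86
3 Nov – 31 Dec 2027: 59 days × 73 litres/day = 4,307 litres at €0.88/litre → €3,790.16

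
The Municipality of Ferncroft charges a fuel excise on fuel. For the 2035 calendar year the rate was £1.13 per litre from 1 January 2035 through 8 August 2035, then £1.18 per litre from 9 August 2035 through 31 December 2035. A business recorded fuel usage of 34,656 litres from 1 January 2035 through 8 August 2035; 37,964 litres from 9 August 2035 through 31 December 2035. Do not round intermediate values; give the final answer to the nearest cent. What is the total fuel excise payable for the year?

1 January – 8 August 2035: 34,656 litres at £1.13/litre → £39,161.28
9 August – 31 December 2035: 37,964 litres at £1.18/litre → £44,797.52

£83,958.80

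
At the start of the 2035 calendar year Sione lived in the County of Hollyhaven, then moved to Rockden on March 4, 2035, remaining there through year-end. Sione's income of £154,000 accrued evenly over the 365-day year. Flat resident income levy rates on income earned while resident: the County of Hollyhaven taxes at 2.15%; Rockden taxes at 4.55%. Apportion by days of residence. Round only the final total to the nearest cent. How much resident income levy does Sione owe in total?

The County of Hollyhaven, January 1 – March 3, 2035: 62 days → £154,000 × 2.15% × 62/365 = £562.4164
Rockden, March 4 – December 31, 2035: 303 days → £154,000 × 4.55% × 303/365 = £5,816.7699
Total = £6,379.1863

£6,379.19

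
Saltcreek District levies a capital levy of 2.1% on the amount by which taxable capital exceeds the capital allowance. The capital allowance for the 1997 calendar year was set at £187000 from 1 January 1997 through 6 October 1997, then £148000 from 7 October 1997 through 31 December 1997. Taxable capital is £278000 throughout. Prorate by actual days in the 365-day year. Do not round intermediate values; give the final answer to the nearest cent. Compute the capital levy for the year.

£2103.97

1 January – 6 October 1997: 279 days, exemption £187000 → (£278000 − £187000) × 2.1% × 279/365 = £1460.7370
7 October – 31 December 1997: 86 days, exemption £148000 → (£278000 − £148000) × 2.1% × 86/365 = £643.2329
Total = £2103.9699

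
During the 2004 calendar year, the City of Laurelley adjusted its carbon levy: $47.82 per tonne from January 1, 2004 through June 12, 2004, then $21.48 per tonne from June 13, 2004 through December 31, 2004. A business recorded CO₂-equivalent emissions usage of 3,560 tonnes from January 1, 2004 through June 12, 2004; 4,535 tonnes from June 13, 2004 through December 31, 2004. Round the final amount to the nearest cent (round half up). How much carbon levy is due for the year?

$267,651.00

January 1 – June 12, 2004: 3,560 tonnes at $47.82/tonne → $170,239.20
June 13 – December 31, 2004: 4,535 tonnes at $21.48/tonne → $97,411.80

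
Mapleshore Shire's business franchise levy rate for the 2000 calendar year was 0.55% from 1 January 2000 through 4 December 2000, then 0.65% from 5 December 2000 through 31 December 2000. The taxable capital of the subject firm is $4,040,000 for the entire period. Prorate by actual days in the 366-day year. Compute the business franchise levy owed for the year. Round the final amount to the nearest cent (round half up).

1 January – 4 December 2000: 339 days at 0.55% → $4,040,000 × 0.55% × 339/366 = $20,580.8197
5 December – 31 December 2000: 27 days at 0.65% → $4,040,000 × 0.65% × 27/366 = $1,937.2131
Total = $22,518.0328

$22,518.03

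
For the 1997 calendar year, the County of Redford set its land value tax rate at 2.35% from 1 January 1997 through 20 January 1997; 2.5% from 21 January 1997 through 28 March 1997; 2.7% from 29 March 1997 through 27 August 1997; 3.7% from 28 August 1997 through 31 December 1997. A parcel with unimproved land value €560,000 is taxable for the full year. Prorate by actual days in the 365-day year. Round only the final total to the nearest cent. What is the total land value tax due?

€16,740.16

1 January – 20 January 1997: 20 days at 2.35% → €560,000 × 2.35% × 20/365 = €721.0959
21 January – 28 March 1997: 67 days at 2.5% → €560,000 × 2.5% × 67/365 = €2,569.8630
29 March – 27 August 1997: 152 days at 2.7% → €560,000 × 2.7% × 152/365 = €6,296.5479
28 August – 31 December 1997: 126 days at 3.7% → €560,000 × 3.7% × 126/365 = €7,152.6575
Total = €16,740.1644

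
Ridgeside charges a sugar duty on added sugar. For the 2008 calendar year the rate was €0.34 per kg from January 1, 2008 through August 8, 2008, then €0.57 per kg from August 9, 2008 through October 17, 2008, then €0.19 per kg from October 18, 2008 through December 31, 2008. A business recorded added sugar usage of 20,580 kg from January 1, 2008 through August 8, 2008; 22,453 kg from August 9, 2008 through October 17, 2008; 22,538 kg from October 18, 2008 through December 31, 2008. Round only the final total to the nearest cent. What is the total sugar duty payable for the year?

€24077.63

January 1 – August 8, 2008: 20,580 kg at €0.34/kg → €6997.20
August 9 – October 17, 2008: 22,453 kg at €0.57/kg → €12798.21
October 18 – December 31, 2008: 22,538 kg at €0.19/kg → €4282.22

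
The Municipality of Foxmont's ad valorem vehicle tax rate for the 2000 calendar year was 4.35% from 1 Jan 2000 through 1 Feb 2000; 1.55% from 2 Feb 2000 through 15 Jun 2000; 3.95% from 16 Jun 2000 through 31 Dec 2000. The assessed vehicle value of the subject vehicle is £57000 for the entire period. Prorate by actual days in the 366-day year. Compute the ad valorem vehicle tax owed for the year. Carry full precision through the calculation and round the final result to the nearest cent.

1 Jan – 1 Feb 2000: 32 days at 4.35% → £57000 × 4.35% × 32/366 = £216.7869
2 Feb – 15 Jun 2000: 135 days at 1.55% → £57000 × 1.55% × 135/366 = £325.8811
16 Jun – 31 Dec 2000: 199 days at 3.95% → £57000 × 3.95% × 199/366 = £1224.1762
Total = £1766.8443

£1766.84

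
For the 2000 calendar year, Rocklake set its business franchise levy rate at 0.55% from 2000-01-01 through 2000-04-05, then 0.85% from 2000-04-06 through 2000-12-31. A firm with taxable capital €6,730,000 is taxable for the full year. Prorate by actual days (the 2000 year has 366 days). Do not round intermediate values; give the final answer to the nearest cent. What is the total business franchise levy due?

2000-01-01 to 2000-04-05: 96 days at 0.55% → €6,730,000 × 0.55% × 96/366 = €9,708.8525
2000-04-06 to 2000-12-31: 270 days at 0.85% → €6,730,000 × 0.85% × 270/366 = €42,200.4098
Total = €51,909.2623

€51,909.26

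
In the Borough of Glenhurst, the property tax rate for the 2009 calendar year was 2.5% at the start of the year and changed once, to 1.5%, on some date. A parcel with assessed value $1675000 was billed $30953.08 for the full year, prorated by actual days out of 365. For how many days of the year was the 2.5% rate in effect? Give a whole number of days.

127 days

Let d = days at the first rate; then 365 − d days at the second rate.
$1675000 × [2.5%·d + 1.5%·(365−d)] / 365 = $30953.08
Solving gives d = 127, so the new rate took effect on 8 May 2009.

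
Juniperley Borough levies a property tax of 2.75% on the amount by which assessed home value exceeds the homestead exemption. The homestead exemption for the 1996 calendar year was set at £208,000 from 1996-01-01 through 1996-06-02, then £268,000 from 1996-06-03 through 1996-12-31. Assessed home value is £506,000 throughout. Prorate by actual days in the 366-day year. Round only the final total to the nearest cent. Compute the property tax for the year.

1996-01-01 to 1996-06-02: 154 days, exemption £208,000 → (£506,000 − £208,000) × 2.75% × 154/366 = £3,448.1694
1996-06-03 to 1996-12-31: 212 days, exemption £268,000 → (£506,000 − £268,000) × 2.75% × 212/366 = £3,791.0929
Total = £7,239.2623

£7,239.26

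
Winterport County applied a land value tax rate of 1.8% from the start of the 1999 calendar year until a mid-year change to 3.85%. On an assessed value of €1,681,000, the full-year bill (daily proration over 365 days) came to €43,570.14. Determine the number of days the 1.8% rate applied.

224 days

Let d = days at the first rate; then 365 − d days at the second rate.
€1,681,000 × [1.8%·d + 3.85%·(365−d)] / 365 = €43,570.14
Solving gives d = 224, so the new rate took effect on 13 August 1999.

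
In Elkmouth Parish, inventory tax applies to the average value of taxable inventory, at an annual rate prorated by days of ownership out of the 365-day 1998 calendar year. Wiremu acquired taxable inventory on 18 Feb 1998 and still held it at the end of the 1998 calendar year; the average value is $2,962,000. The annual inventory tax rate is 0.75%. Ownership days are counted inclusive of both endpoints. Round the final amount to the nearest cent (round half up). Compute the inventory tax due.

Days held (18 Feb – 31 Dec 1998): 317 out of 365
Tax = $2,962,000 × 0.75% × 317/365 = $19,293.5753

$19,293.58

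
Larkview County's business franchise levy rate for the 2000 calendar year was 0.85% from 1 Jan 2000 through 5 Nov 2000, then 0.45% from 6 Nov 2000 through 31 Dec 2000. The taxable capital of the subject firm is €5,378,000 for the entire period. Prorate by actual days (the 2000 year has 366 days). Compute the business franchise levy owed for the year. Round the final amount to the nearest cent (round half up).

€42,421.55

1 Jan – 5 Nov 2000: 310 days at 0.85% → €5,378,000 × 0.85% × 310/366 = €38,718.6612
6 Nov – 31 Dec 2000: 56 days at 0.45% → €5,378,000 × 0.45% × 56/366 = €3,702.8852
Total = €42,421.5464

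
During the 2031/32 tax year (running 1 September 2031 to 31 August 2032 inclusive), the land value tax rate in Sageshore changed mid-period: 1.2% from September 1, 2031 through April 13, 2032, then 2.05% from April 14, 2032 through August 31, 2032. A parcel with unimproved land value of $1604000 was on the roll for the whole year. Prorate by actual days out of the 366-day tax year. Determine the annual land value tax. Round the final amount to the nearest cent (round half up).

September 1, 2031 – April 13, 2032: 226 days at 1.2% → $1604000 × 1.2% × 226/366 = $11885.3770
April 14 – August 31, 2032: 140 days at 2.05% → $1604000 × 2.05% × 140/366 = $12577.8142
Total = $24463.1913

$24463.19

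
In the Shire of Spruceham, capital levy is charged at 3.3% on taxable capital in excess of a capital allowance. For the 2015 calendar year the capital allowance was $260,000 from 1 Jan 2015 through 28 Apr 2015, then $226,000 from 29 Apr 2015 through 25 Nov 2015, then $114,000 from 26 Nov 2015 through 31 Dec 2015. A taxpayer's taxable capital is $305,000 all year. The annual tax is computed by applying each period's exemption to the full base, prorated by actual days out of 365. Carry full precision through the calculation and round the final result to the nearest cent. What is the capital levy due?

$2,608.81

1 Jan – 28 Apr 2015: 118 days, exemption $260,000 → ($305,000 − $260,000) × 3.3% × 118/365 = $480.0822
29 Apr – 25 Nov 2015: 211 days, exemption $226,000 → ($305,000 − $226,000) × 3.3% × 211/365 = $1,507.0603
26 Nov – 31 Dec 2015: 36 days, exemption $114,000 → ($305,000 − $114,000) × 3.3% × 36/365 = $621.6658
Total = $2,608.8082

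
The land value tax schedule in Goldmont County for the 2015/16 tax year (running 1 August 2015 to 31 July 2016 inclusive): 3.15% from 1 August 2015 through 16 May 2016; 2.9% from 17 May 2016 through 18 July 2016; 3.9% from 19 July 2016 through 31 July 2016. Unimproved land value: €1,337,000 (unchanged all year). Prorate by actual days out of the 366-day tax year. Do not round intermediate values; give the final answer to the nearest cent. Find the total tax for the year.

€41,896.32

1 August 2015 – 16 May 2016: 290 days at 3.15% → €1,337,000 × 3.15% × 290/366 = €33,370.2049
17 May – 18 July 2016: 63 days at 2.9% → €1,337,000 × 2.9% × 63/366 = €6,674.0410
19 July – 31 July 2016: 13 days at 3.9% → €1,337,000 × 3.9% × 13/366 = €1,852.0738
Total = €41,896.3197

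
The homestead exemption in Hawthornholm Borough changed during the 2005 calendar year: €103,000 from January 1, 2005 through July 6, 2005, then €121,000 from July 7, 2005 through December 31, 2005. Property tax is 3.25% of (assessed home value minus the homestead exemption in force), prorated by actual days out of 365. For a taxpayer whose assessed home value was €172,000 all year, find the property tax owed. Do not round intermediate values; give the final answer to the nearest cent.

€1,957.21

January 1 – July 6, 2005: 187 days, exemption €103,000 → (€172,000 − €103,000) × 3.25% × 187/365 = €1,148.8973
July 7 – December 31, 2005: 178 days, exemption €121,000 → (€172,000 − €121,000) × 3.25% × 178/365 = €808.3151
Total = €1,957.2123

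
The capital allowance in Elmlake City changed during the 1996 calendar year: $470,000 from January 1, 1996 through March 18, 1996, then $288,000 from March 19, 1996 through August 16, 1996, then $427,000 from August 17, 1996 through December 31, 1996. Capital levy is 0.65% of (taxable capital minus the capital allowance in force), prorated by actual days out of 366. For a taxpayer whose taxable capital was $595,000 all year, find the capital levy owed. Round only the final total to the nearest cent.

January 1 – March 18, 1996: 78 days, exemption $470,000 → ($595,000 − $470,000) × 0.65% × 78/366 = $173.1557
March 19 – August 16, 1996: 151 days, exemption $288,000 → ($595,000 − $288,000) × 0.65% × 151/366 = $823.2801
August 17 – December 31, 1996: 137 days, exemption $427,000 → ($595,000 − $427,000) × 0.65% × 137/366 = $408.7541
Total = $1,405.1899

$1,405.19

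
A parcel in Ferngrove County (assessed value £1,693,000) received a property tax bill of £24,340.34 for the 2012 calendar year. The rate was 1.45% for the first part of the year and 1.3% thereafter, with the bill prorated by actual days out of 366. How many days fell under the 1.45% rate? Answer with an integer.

Let d = days at the first rate; then 366 − d days at the second rate.
£1,693,000 × [1.45%·d + 1.3%·(366−d)] / 366 = £24,340.34
Solving gives d = 336, so the new rate took effect on 2 Dec 2012.

336 days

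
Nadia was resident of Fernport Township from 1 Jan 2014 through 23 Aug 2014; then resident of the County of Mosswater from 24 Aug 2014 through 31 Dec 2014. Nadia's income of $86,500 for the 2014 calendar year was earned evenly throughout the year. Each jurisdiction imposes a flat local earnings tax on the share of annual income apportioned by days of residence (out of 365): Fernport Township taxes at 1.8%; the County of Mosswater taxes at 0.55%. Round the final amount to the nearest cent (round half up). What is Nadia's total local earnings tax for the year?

$1,171.90

Fernport Township, 1 Jan – 23 Aug 2014: 235 days → $86,500 × 1.8% × 235/365 = $1,002.4521
The County of Mosswater, 24 Aug – 31 Dec 2014: 130 days → $86,500 × 0.55% × 130/365 = $169.4452
Total = $1,171.8973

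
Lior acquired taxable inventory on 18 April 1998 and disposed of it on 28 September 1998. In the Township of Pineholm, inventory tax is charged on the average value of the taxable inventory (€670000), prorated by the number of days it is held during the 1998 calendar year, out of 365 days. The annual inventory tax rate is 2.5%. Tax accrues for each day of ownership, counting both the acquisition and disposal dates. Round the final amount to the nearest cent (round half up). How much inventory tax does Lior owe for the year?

Days held (18 April – 28 September 1998): 164 out of 365
Tax = €670000 × 2.5% × 164/365 = €7526.0274

€7526.03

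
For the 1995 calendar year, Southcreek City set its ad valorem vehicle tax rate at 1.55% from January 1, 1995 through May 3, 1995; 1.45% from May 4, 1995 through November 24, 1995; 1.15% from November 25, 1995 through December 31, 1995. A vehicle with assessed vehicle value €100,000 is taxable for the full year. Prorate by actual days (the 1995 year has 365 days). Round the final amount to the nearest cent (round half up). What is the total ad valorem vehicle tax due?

€1,453.29

January 1 – May 3, 1995: 123 days at 1.55% → €100,000 × 1.55% × 123/365 = €522.3288
May 4 – November 24, 1995: 205 days at 1.45% → €100,000 × 1.45% × 205/365 = €814.3836
November 25 – December 31, 1995: 37 days at 1.15% → €100,000 × 1.15% × 37/365 = €116.5753
Total = €1,453.2877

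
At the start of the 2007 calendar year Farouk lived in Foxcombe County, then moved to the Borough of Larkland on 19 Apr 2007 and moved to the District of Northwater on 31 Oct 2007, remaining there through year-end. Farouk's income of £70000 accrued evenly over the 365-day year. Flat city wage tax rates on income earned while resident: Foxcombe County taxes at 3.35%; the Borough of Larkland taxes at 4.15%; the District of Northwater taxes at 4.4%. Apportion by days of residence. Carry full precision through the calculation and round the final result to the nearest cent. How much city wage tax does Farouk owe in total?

Foxcombe County, 1 Jan – 18 Apr 2007: 108 days → £70000 × 3.35% × 108/365 = £693.8630
The Borough of Larkland, 19 Apr – 30 Oct 2007: 195 days → £70000 × 4.15% × 195/365 = £1551.9863
The District of Northwater, 31 Oct – 31 Dec 2007: 62 days → £70000 × 4.4% × 62/365 = £523.1781
Total = £2769.0274

£2769.03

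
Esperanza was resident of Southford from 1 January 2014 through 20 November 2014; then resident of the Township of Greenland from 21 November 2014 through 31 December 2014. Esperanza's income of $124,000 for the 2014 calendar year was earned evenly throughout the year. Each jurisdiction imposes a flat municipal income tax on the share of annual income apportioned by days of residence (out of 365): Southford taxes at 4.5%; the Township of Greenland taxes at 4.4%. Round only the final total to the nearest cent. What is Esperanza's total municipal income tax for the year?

$5,566.07

Southford, 1 January – 20 November 2014: 324 days → $124,000 × 4.5% × 324/365 = $4,953.2055
The Township of Greenland, 21 November – 31 December 2014: 41 days → $124,000 × 4.4% × 41/365 = $612.8658
Total = $5,566.0712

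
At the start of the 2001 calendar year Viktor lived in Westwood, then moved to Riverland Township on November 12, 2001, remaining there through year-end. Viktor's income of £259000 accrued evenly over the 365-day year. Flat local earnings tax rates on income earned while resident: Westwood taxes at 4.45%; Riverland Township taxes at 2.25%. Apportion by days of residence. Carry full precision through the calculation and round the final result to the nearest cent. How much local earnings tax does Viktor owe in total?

Westwood, January 1 – November 11, 2001: 315 days → £259000 × 4.45% × 315/365 = £9946.6644
Riverland Township, November 12 – December 31, 2001: 50 days → £259000 × 2.25% × 50/365 = £798.2877
Total = £10744.9521

£10744.95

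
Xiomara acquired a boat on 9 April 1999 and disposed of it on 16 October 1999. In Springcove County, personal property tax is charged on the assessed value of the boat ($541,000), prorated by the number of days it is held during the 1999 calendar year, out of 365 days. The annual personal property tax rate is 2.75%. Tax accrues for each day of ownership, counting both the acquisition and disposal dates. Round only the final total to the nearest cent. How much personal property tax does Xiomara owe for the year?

$7,785.21

Days held (9 April – 16 October 1999): 191 out of 365
Tax = $541,000 × 2.75% × 191/365 = $7,785.2123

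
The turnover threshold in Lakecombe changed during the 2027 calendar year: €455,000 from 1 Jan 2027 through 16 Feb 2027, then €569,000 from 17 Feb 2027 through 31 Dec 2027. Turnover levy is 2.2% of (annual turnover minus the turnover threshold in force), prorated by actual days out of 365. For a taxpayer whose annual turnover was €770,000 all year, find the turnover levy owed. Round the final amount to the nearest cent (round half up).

1 Jan – 16 Feb 2027: 47 days, exemption €455,000 → (€770,000 − €455,000) × 2.2% × 47/365 = €892.3562
17 Feb – 31 Dec 2027: 318 days, exemption €569,000 → (€770,000 − €569,000) × 2.2% × 318/365 = €3,852.5918
Total = €4,744.9479

€4,744.95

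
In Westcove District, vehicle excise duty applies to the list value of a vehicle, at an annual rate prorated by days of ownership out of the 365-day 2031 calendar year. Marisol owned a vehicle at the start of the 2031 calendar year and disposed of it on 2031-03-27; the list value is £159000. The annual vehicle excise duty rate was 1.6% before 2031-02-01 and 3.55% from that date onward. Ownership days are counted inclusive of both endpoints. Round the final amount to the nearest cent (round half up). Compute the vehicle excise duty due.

£1066.61

2031-01-01 to 2031-01-31: 31 days at 1.6% → £159000 × 1.6% × 31/365 = £216.0658
2031-02-01 to 2031-03-27: 55 days at 3.55% → £159000 × 3.55% × 55/365 = £850.5411
Total = £1066.6068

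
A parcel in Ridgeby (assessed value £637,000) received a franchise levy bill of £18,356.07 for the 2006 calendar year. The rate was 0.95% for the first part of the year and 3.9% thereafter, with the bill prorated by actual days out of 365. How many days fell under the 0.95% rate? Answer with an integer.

126 days

Let d = days at the first rate; then 365 − d days at the second rate.
£637,000 × [0.95%·d + 3.9%·(365−d)] / 365 = £18,356.07
Solving gives d = 126, so the new rate took effect on May 7, 2006.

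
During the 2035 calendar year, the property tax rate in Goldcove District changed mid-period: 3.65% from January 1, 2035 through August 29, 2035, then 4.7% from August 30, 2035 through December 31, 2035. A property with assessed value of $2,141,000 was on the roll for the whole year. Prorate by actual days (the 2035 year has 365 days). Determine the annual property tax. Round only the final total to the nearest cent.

January 1 – August 29, 2035: 241 days at 3.65% → $2,141,000 × 3.65% × 241/365 = $51,598.1000
August 30 – December 31, 2035: 124 days at 4.7% → $2,141,000 × 4.7% × 124/365 = $34,185.6110
Total = $85,783.7110

$85,783.71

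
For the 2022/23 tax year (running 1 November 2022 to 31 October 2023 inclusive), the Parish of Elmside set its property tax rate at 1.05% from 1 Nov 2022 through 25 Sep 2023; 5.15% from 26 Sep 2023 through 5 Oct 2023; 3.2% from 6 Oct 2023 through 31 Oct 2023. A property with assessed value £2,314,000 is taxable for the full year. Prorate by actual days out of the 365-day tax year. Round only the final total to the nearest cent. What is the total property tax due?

£30,440.19

1 Nov 2022 – 25 Sep 2023: 329 days at 1.05% → £2,314,000 × 1.05% × 329/365 = £21,900.5836
26 Sep – 5 Oct 2023: 10 days at 5.15% → £2,314,000 × 5.15% × 10/365 = £3,264.9589
6 Oct – 31 Oct 2023: 26 days at 3.2% → £2,314,000 × 3.2% × 26/365 = £5,274.6521
Total = £30,440.1945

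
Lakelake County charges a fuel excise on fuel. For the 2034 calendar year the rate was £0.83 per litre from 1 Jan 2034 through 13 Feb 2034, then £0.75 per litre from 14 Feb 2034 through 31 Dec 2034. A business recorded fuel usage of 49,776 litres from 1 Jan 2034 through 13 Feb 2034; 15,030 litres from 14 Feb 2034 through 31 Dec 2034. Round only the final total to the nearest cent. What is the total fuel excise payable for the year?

1 Jan – 13 Feb 2034: 49,776 litres at £0.83/litre → £41,314.08
14 Feb – 31 Dec 2034: 15,030 litres at £0.75/litre → £11,272.50

£52,586.58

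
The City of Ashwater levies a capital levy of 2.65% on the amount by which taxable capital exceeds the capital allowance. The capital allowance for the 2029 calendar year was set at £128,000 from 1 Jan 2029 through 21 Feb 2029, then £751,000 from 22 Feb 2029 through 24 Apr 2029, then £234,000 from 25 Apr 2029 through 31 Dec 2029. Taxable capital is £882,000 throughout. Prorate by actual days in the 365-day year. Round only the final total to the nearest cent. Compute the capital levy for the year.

1 Jan – 21 Feb 2029: 52 days, exemption £128,000 → (£882,000 − £128,000) × 2.65% × 52/365 = £2,846.6082
22 Feb – 24 Apr 2029: 62 days, exemption £751,000 → (£882,000 − £751,000) × 2.65% × 62/365 = £589.6795
25 Apr – 31 Dec 2029: 251 days, exemption £234,000 → (£882,000 − £234,000) × 2.65% × 251/365 = £11,808.6904
Total = £15,244.9781

£15,244.98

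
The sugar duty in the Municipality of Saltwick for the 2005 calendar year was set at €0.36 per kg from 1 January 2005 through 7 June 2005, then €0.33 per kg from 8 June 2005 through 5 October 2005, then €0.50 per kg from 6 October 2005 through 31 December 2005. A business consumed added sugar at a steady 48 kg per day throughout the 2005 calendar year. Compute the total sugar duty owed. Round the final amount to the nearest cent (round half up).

€6,719.04

1 January – 7 June 2005: 158 days × 48 kg/day = 7,584 kg at €0.36/kg → €2,730.24
8 June – 5 October 2005: 120 days × 48 kg/day = 5,760 kg at €0.33/kg → €1,900.80
6 October – 31 December 2005: 87 days × 48 kg/day = 4,176 kg at €0.50/kg → €2,088.00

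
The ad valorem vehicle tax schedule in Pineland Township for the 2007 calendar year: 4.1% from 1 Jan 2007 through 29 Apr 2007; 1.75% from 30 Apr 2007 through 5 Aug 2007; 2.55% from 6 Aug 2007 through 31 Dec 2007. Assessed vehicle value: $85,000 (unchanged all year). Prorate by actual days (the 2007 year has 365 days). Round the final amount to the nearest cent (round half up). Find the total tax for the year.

$2,414.47

1 Jan – 29 Apr 2007: 119 days at 4.1% → $85,000 × 4.1% × 119/365 = $1,136.2055
30 Apr – 5 Aug 2007: 98 days at 1.75% → $85,000 × 1.75% × 98/365 = $399.3836
6 Aug – 31 Dec 2007: 148 days at 2.55% → $85,000 × 2.55% × 148/365 = $878.8767
Total = $2,414.4658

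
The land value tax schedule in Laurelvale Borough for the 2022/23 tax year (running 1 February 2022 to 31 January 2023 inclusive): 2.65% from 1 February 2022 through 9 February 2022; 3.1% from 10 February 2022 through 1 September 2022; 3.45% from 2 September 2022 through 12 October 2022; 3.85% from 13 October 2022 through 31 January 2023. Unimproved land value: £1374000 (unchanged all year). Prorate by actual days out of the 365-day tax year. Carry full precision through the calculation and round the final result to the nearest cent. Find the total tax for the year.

1 February – 9 February 2022: 9 days at 2.65% → £1374000 × 2.65% × 9/365 = £897.8055
10 February – 1 September 2022: 204 days at 3.1% → £1374000 × 3.1% × 204/365 = £23805.9616
2 September – 12 October 2022: 41 days at 3.45% → £1374000 × 3.45% × 41/365 = £5324.7205
13 October 2022 – 31 January 2023: 111 days at 3.85% → £1374000 × 3.85% × 111/365 = £16087.0932
Total = £46115.5808

£46115.58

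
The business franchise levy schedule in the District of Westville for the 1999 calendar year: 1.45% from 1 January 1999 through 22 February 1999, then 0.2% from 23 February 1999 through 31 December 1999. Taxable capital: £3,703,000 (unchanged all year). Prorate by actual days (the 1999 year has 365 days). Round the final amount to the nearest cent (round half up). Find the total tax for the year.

£14,127.20

1 January – 22 February 1999: 53 days at 1.45% → £3,703,000 × 1.45% × 53/365 = £7,796.5904
23 February – 31 December 1999: 312 days at 0.2% → £3,703,000 × 0.2% × 312/365 = £6,330.6082
Total = £14,127.1986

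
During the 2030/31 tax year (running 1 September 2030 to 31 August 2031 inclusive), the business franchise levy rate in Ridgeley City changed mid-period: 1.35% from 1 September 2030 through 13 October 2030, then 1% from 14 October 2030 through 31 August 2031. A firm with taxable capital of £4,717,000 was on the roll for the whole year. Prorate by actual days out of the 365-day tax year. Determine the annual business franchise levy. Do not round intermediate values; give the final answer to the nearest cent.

1 September – 13 October 2030: 43 days at 1.35% → £4,717,000 × 1.35% × 43/365 = £7,501.9685
14 October 2030 – 31 August 2031: 322 days at 1% → £4,717,000 × 1% × 322/365 = £41,612.9863
Total = £49,114.9548

£49,114.95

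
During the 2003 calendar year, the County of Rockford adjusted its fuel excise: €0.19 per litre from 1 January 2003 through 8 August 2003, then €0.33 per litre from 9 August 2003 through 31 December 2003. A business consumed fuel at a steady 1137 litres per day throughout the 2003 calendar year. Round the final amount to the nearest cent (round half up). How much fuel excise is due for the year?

1 January – 8 August 2003: 220 days × 1137 litres/day = 250,140 litres at €0.19/litre → €47,526.60
9 August – 31 December 2003: 145 days × 1137 litres/day = 164,865 litres at €0.33/litre → €54,405.45

€101,932.05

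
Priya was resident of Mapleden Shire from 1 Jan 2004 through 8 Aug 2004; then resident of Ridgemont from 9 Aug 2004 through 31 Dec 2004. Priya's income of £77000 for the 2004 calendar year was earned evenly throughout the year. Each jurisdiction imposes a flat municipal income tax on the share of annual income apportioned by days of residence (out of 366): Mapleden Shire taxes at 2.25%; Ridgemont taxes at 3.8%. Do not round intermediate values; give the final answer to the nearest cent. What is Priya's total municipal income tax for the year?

Mapleden Shire, 1 Jan – 8 Aug 2004: 221 days → £77000 × 2.25% × 221/366 = £1046.1270
Ridgemont, 9 Aug – 31 Dec 2004: 145 days → £77000 × 3.8% × 145/366 = £1159.2077
Total = £2205.3347

£2205.33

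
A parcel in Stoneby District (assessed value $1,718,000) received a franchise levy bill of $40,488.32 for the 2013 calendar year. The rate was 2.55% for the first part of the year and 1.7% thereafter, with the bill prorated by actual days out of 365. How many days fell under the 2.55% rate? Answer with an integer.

Let d = days at the first rate; then 365 − d days at the second rate.
$1,718,000 × [2.55%·d + 1.7%·(365−d)] / 365 = $40,488.32
Solving gives d = 282, so the new rate took effect on 10 October 2013.

282 days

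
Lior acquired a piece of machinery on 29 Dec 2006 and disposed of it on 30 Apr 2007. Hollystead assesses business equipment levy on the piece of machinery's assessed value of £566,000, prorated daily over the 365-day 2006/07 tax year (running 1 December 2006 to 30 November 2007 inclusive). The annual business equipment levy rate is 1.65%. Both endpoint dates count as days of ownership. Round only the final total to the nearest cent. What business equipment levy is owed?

Days held (29 Dec 2006 – 30 Apr 2007): 123 out of 365
Tax = £566,000 × 1.65% × 123/365 = £3,147.1151

£3,147.12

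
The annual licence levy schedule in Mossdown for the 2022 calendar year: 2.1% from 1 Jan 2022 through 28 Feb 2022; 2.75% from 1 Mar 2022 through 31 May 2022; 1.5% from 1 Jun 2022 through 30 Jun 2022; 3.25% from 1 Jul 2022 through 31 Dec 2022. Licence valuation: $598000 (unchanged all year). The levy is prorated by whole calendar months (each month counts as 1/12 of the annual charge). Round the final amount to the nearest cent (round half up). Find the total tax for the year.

1 Jan – 28 Feb 2022: 2 months at 2.1% → $598000 × 2.1% × 2/12 = $2093.0000
1 Mar – 31 May 2022: 3 months at 2.75% → $598000 × 2.75% × 3/12 = $4111.2500
1 Jun – 30 Jun 2022: 1 month at 1.5% → $598000 × 1.5% × 1/12 = $747.5000
1 Jul – 31 Dec 2022: 6 months at 3.25% → $598000 × 3.25% × 6/12 = $9717.5000
Total = $16669.2500

$16669.25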